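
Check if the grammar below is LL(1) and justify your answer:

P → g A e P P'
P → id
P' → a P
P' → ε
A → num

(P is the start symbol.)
No. Predict set conflict for P': { 'a' }

Relevant sets:
  FOLLOW(P') = { $, 'a' }

For P:
  PREDICT(P → g A e P P') = { 'g' }
  PREDICT(P → id) = { 'id' }
For P':
  PREDICT(P' → a P) = { 'a' }
  PREDICT(P' → ε) = { $, 'a' }
A has a single production, so nothing to check there.

Conflict found: Predict set conflict for P': { 'a' }
The grammar is NOT LL(1).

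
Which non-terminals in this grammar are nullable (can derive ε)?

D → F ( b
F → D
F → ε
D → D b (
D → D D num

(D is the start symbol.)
ε-productions: F → ε
So F is immediately nullable.
No further non-terminal can be added: every production for the remaining non-terminals contains a terminal or a non-nullable non-terminal.
Nullable = { 'F' }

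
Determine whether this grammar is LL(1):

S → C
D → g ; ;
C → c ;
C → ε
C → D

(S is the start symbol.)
Yes, the grammar is LL(1).

A grammar is LL(1) if for each non-terminal N with multiple productions, the predict sets of those productions are pairwise disjoint, where PREDICT(N → α) = (FIRST(α) \ {ε}) ∪ (FOLLOW(N) if α ⇒* ε).

Relevant sets:
  FIRST(D) = { 'g' }
  FOLLOW(C) = { $ }

For C:
  PREDICT(C → c ';') = { 'c' }
  PREDICT(C → ε) = { $ }
  PREDICT(C → D) = { 'g' }
S, D have a single production, so nothing to check there.

All predict sets are disjoint. The grammar IS LL(1).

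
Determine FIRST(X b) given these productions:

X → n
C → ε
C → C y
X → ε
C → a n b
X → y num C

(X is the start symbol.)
FIRST sets of the non-terminals involved (from the grammar, by fixed-point iteration):
  FIRST(X) = { 'n', 'y', ε }

To compute FIRST(X b), process the symbols left to right:
Symbol X is a non-terminal. Add FIRST(X) \ {ε} = { 'n', 'y' }
X is nullable (ε ∈ FIRST(X)), continue to the next symbol.
Symbol b is a terminal. Add 'b' and stop.
FIRST(X b) = { 'b', 'n', 'y' }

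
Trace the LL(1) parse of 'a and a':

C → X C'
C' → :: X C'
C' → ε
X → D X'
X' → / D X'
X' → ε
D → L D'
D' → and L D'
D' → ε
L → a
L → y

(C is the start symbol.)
LL(1) parsing maintains a stack (initially the start symbol over $) and the input. At each step: if the stack top is a terminal, match it against the current input token; if it is a non-terminal N, replace it with the RHS of M[N, lookahead] (the unique production whose predict set contains the lookahead).

Stack is shown with the top on the left.

Stack             Input      Action
-----------------------------------
C $               a and a $  output C → X C'
X C' $            a and a $  output X → D X'
D X' C' $         a and a $  output D → L D'
L D' X' C' $      a and a $  output L → a
a D' X' C' $      a and a $  match 'a'
D' X' C' $        and a $    output D' → and L D'
and L D' X' C' $  and a $    match 'and'
L D' X' C' $      a $        output L → a
a D' X' C' $      a $        match 'a'
D' X' C' $        $          output D' → ε
X' C' $           $          output X' → ε
C' $              $          output C' → ε
$                 $          accept

The string is accepted.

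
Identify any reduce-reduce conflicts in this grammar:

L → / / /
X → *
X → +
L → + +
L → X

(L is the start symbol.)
A reduce-reduce conflict occurs when an LR(0) state has two complete items [A → α .] and [B → β .] — both call for a reduction, and with no lookahead the parser cannot choose between them.

Augment with L' → L and build the canonical LR(0) collection (I0 = CLOSURE({[L' → . L]}), then GOTO on every symbol after a dot until no new states appear). It has 9 states:
  I0: { [L → . + +], [L → . / / /], [L → . X], [L' → . L], [X → . *], [X → . +] }  — shift
  I1: { [X → * .] }  — reduce
  I2: { [L → + . +], [X → + .] }  — shift, reduce
  I3: { [L → / . / /] }  — shift
  I4: { [L' → L .] }  — accept
  I5: { [L → X .] }  — reduce
  I6: { [L → / / . /] }  — shift
  I7: { [L → / / / .] }  — reduce
  I8: { [L → + + .] }  — reduce

No state contains more than one complete item.

Answer: No reduce-reduce conflicts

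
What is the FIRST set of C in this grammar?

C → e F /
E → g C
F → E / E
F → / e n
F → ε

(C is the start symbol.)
{ 'e' }

To compute FIRST(C), examine every production with C on the left-hand side, reading each right-hand side left to right until a non-nullable symbol is reached.

From C → e F /:
  - e is a terminal: add 'e' and stop

Collecting: FIRST(C) = { 'e' }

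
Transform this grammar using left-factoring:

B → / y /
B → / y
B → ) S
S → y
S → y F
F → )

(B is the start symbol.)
B → / y B'
B' → /
B' → ε
B → ) S
S → y S'
S' → ε
S' → F
F → )

Left-factoring transforms A → αβ₁ | αβ₂ into A → αA' and A' → β₁ | β₂
(α is the longest common prefix among the alternatives). Repeat until
no nonterminal has two alternatives with a common prefix.

Round 1: B has alternatives sharing prefix '/ y'. Introduce B': B → / y B'
  Add: B' → /
  Add: B' → ε

Round 2: S has alternatives sharing prefix 'y'. Introduce S': S → y S'
  Add: S' → ε
  Add: S' → F

No remaining common prefixes — done.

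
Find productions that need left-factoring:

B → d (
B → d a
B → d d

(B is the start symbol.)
Yes, B has productions with common prefix 'd'

Left-factoring is needed when two productions for the same non-terminal
share a common prefix on the right-hand side.

Productions for B:
  B → d (
  B → d a
  B → d d

Found common prefix 'd' in productions for B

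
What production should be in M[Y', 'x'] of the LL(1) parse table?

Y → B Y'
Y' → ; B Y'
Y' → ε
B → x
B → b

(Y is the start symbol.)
Empty (error entry)

To find M[Y', 'x'], we find productions for Y' where 'x' is in the predict set (PREDICT(N → α) = (FIRST(α) \ {ε}) ∪ (FOLLOW(N) if α ⇒* ε)).

Relevant sets:
  FOLLOW(Y') = { $ }

Y' → ; B Y': PREDICT = { ';' }
Y' → ε: PREDICT = { $ }

M[Y', 'x'] is empty (no production applies)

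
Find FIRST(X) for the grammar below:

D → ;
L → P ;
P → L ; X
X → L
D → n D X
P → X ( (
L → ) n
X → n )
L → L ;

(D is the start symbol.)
FIRST sets of the other non-terminals involved (by the same procedure, iterated to a fixed point):
  FIRST(L) = { ')', 'n' }

From X → L:
  - L is a non-terminal: add FIRST(L) \ {ε} = { ')', 'n' }
    L is not nullable, so stop
From X → n ):
  - n is a terminal: add 'n' and stop

Collecting: FIRST(X) = { ')', 'n' }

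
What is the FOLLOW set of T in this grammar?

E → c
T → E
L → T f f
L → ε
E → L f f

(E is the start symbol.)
To compute FOLLOW(T), find every occurrence of T on a right-hand side N → α T β: add FIRST(β) \ {ε}, and if β is empty or nullable also add FOLLOW(N). Iterate to a fixed point.

In L → T f f: T is followed by f f, add FIRST(f f) \ {ε} = { 'f' }

Taking the union: FOLLOW(T) = { 'f' }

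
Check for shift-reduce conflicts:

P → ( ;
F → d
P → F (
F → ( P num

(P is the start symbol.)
Augment with P' → P and build the canonical LR(0) collection (I0 = CLOSURE({[P' → . P]}), then GOTO on every symbol after a dot until no new states appear). It has 9 states:
  I0: { [F → . ( P num], [F → . d], [P → . ( ;], [P → . F (], [P' → . P] }  — shift
  I1: { [F → ( . P num], [F → . ( P num], [F → . d], [P → ( . ;], [P → . ( ;], [P → . F (] }  — shift
  I2: { [P → F . (] }  — shift
  I3: { [P' → P .] }  — accept
  I4: { [F → d .] }  — reduce
  I5: { [P → F ( .] }  — reduce
  I6: { [P → ( ; .] }  — reduce
  I7: { [F → ( P . num] }  — shift
  I8: { [F → ( P num .] }  — reduce

No state contains both a complete item and a shift item.

Answer: No shift-reduce conflicts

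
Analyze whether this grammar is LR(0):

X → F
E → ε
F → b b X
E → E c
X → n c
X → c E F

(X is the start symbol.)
Augment with X' → X and build the canonical LR(0) collection (I0 = CLOSURE({[X' → . X]}), then GOTO on every symbol after a dot until no new states appear). It has 12 states:
  I0: { [F → . b b X], [X → . F], [X → . c E F], [X → . n c], [X' → . X] }  — shift
  I1: { [X → F .] }  — reduce
  I2: { [X' → X .] }  — accept
  I3: { [F → b . b X] }  — shift
  I4: { [E → . E c], [E → .], [X → c . E F] }  — reduce
  I5: { [X → n . c] }  — shift
  I6: { [X → n c .] }  — reduce
  I7: { [E → E . c], [F → . b b X], [X → c E . F] }  — shift
  I8: { [X → c E F .] }  — reduce
  I9: { [E → E c .] }  — reduce
  I10: { [F → . b b X], [F → b b . X], [X → . F], [X → . c E F], [X → . n c] }  — shift
  I11: { [F → b b X .] }  — reduce

Every state is either a pure shift/goto state or contains exactly one complete item and nothing to shift — no conflicts. The grammar is LR(0).

Answer: Yes, the grammar is LR(0)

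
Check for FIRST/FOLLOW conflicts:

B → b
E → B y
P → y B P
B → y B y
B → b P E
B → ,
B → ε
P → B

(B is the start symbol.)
Yes. B → b with FOLLOW(B) on { 'b' }; B → y B y with FOLLOW(B) on { 'y' }; B → b P E with FOLLOW(B) on { 'b' }; B → ',' with FOLLOW(B) on { ',' }; P → y B P with FOLLOW(P) on { 'y' }

Nullable non-terminals: B, P.
FIRST sets used below: FIRST(B) = { ',', 'b', 'y', ε }

B: nullable alternative(s) B → ε; FOLLOW(B) = { $, ',', 'b', 'y' }
  B → b: FIRST \ {ε} = { 'b' } — overlaps FOLLOW(B) on { 'b' }: CONFLICT
  B → y B y: FIRST \ {ε} = { 'y' } — overlaps FOLLOW(B) on { 'y' }: CONFLICT
  B → b P E: FIRST \ {ε} = { 'b' } — overlaps FOLLOW(B) on { 'b' }: CONFLICT
  B → ,: FIRST \ {ε} = { ',' } — overlaps FOLLOW(B) on { ',' }: CONFLICT
  B → ε: FIRST \ {ε} = { } — this is the only nullable alternative, skip

P: nullable alternative(s) P → B; FOLLOW(P) = { ',', 'b', 'y' }
  P → y B P: FIRST \ {ε} = { 'y' } — overlaps FOLLOW(P) on { 'y' }: CONFLICT
  P → B: FIRST \ {ε} = { ',', 'b', 'y' } — this is the only nullable alternative, skip

E has no nullable alternative, so no FIRST/FOLLOW check is needed there.

So the grammar has 5 FIRST/FOLLOW conflicts (marked CONFLICT above).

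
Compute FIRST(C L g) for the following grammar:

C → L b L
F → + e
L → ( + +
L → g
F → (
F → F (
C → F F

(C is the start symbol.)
{ '(', '+', 'g' }

FIRST sets of the non-terminals involved (from the grammar, by fixed-point iteration):
  FIRST(C) = { '(', '+', 'g' }

To compute FIRST(C L g), process the symbols left to right:
Symbol C is a non-terminal. Add FIRST(C) \ {ε} = { '(', '+', 'g' }
C is not nullable (ε ∉ FIRST(C)), so stop here.
FIRST(C L g) = { '(', '+', 'g' }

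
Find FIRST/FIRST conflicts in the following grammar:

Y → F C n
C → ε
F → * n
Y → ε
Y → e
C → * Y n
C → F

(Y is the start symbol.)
A FIRST/FIRST conflict occurs when two productions N → α and N → β for the same non-terminal have FIRST(α) ∩ FIRST(β) ≠ ∅ (with ε ∈ FIRST of a nullable right-hand side, so two nullable alternatives also conflict).

FIRST sets of the non-terminals at (or reachable through a nullable prefix from) the front of some alternative:
  FIRST(F) = { '*' }

Productions for Y:
  Y → F C n: FIRST = { '*' }
  Y → ε: FIRST = { ε }
  Y → e: FIRST = { 'e' }
Productions for C:
  C → ε: FIRST = { ε }
  C → * Y n: FIRST = { '*' }
  C → F: FIRST = { '*' }
F has only one production, so no FIRST/FIRST conflict is possible there.

Conflict for C: C → * Y n and C → F
  Overlap: { '*' }

Answer: Yes. C → '*' Y n / C → F on { '*' }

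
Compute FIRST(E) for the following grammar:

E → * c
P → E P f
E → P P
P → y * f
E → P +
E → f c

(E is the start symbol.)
FIRST sets of the other non-terminals involved (by the same procedure, iterated to a fixed point):
  FIRST(P) = { '*', 'f', 'y' }

From E → * c:
  - '*' is a terminal: add '*' and stop
From E → P P:
  - P is a non-terminal: add FIRST(P) \ {ε} = { '*', 'f', 'y' }
    P is not nullable, so stop
From E → P +:
  - P is a non-terminal: add FIRST(P) \ {ε} = { '*', 'f', 'y' }
    P is not nullable, so stop
From E → f c:
  - f is a terminal: add 'f' and stop

Collecting: FIRST(E) = { '*', 'f', 'y' }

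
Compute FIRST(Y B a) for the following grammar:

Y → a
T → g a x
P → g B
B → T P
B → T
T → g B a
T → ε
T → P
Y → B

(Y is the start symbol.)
{ 'a', 'g' }

FIRST sets of the non-terminals involved (from the grammar, by fixed-point iteration):
  FIRST(Y) = { 'a', 'g', ε }
  FIRST(B) = { 'g', ε }

To compute FIRST(Y B a), process the symbols left to right:
Symbol Y is a non-terminal. Add FIRST(Y) \ {ε} = { 'a', 'g' }
Y is nullable (ε ∈ FIRST(Y)), continue to the next symbol.
Symbol B is a non-terminal. Add FIRST(B) \ {ε} = { 'g' }
B is nullable (ε ∈ FIRST(B)), continue to the next symbol.
Symbol a is a terminal. Add 'a' and stop.
FIRST(Y B a) = { 'a', 'g' }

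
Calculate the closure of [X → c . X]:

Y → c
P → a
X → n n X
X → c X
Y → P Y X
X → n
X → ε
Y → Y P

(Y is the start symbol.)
To compute CLOSURE, for each item [A → α.Bβ] where B is a non-terminal, add [B → .γ] for all productions B → γ; repeat for the newly added items until nothing changes.

Start with: [X → c . X]
  [X → c . X] has the dot before X: add [X → . n n X], [X → . c X], [X → . n], [X → .]
No further items can be added.

CLOSURE = { [X → . c X], [X → . n n X], [X → . n], [X → .], [X → c . X] }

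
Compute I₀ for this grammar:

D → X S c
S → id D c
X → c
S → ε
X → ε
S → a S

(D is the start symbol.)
First, augment the grammar with D' → D
I₀ = CLOSURE({ [D' → . D] }):
  [D' → . D] has the dot before D: add [D → . X S c]
  [D → . X S c] has the dot before X: add [X → . c], [X → .]
No further items can be added.

I₀ = { [D → . X S c], [D' → . D], [X → . c], [X → .] }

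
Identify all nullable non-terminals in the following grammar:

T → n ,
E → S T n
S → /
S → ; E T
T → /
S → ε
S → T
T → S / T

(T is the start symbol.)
{ 'S' }

ε-productions: S → ε
So S is immediately nullable.
No further non-terminal can be added: every production for the remaining non-terminals contains a terminal or a non-nullable non-terminal.
Nullable = { 'S' }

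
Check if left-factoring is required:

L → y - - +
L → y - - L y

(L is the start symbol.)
Yes, L has productions with common prefix 'y - -'

Left-factoring is needed when two productions for the same non-terminal
share a common prefix on the right-hand side.

Productions for L:
  L → y - - +
  L → y - - L y

Found common prefix 'y - -' in productions for L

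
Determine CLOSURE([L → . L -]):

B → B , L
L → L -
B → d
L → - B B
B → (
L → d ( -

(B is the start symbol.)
To compute CLOSURE, for each item [A → α.Bβ] where B is a non-terminal, add [B → .γ] for all productions B → γ; repeat for the newly added items until nothing changes.

Start with: [L → . L -]
  [L → . L -] has the dot before L: add [L → . - B B], [L → . d ( -]
No further items can be added.

CLOSURE = { [L → . - B B], [L → . L -], [L → . d ( -] }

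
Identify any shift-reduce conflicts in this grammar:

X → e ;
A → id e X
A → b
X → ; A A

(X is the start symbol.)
Augment with X' → X and build the canonical LR(0) collection (I0 = CLOSURE({[X' → . X]}), then GOTO on every symbol after a dot until no new states appear). It has 11 states:
  I0: { [X → . ; A A], [X → . e ;], [X' → . X] }  — shift
  I1: { [A → . b], [A → . id e X], [X → ; . A A] }  — shift
  I2: { [X' → X .] }  — accept
  I3: { [X → e . ;] }  — shift
  I4: { [X → e ; .] }  — reduce
  I5: { [A → . b], [A → . id e X], [X → ; A . A] }  — shift
  I6: { [A → b .] }  — reduce
  I7: { [A → id . e X] }  — shift
  I8: { [A → id e . X], [X → . ; A A], [X → . e ;] }  — shift
  I9: { [A → id e X .] }  — reduce
  I10: { [X → ; A A .] }  — reduce

No state contains both a complete item and a shift item.

Answer: No shift-reduce conflicts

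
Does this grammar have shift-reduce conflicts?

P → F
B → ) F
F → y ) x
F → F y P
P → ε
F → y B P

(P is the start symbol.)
A shift-reduce conflict occurs when an LR(0) state has both:
  - a complete (reduce) item [A → α .] (dot at the end), and
  - a shift item [B → β . c γ] (dot before a terminal).

Augment with P' → P and build the canonical LR(0) collection (I0 = CLOSURE({[P' → . P]}), then GOTO on every symbol after a dot until no new states appear). It has 11 states:
  I0: { [F → . F y P], [F → . y ) x], [F → . y B P], [P → . F], [P → .], [P' → . P] }  — shift, reduce
  I1: { [F → F . y P], [P → F .] }  — shift, reduce
  I2: { [P' → P .] }  — accept
  I3: { [B → . ) F], [F → y . ) x], [F → y . B P] }  — shift
  I4: { [B → ) . F], [F → . F y P], [F → . y ) x], [F → . y B P], [F → y ) . x] }  — shift
  I5: { [F → . F y P], [F → . y ) x], [F → . y B P], [F → y B . P], [P → . F], [P → .] }  — shift, reduce
  I6: { [F → y B P .] }  — reduce
  I7: { [B → ) F .], [F → F . y P] }  — shift, reduce
  I8: { [F → y ) x .] }  — reduce
  I9: { [F → . F y P], [F → . y ) x], [F → . y B P], [F → F y . P], [P → . F], [P → .] }  — shift, reduce
  I10: { [F → F y P .] }  — reduce

I0 contains reduce item [P → .] and shift items [F → . y ) x], [F → . y B P] — shift-reduce conflict.
I1 contains reduce item [P → F .] and shift item [F → F . y P] — shift-reduce conflict.
I5 contains reduce item [P → .] and shift items [F → . y ) x], [F → . y B P] — shift-reduce conflict.
I7 contains reduce item [B → ) F .] and shift item [F → F . y P] — shift-reduce conflict.
I9 contains reduce item [P → .] and shift items [F → . y ) x], [F → . y B P] — shift-reduce conflict.

Answer: Yes — I0: [P → .] vs [F → . y ) x]; I1: [P → F .] vs [F → F . y P]; I5: [P → .] vs [F → . y ) x]; I7: [B → ) F .] vs [F → F . y P]; I9: [P → .] vs [F → . y ) x]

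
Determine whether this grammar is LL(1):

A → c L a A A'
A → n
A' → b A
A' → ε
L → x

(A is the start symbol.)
Relevant sets:
  FOLLOW(A') = { $, 'b' }

For A:
  PREDICT(A → c L a A A') = { 'c' }
  PREDICT(A → n) = { 'n' }
For A':
  PREDICT(A' → b A) = { 'b' }
  PREDICT(A' → ε) = { $, 'b' }
L has a single production, so nothing to check there.

Conflict found: Predict set conflict for A': { 'b' }
The grammar is NOT LL(1).

Answer: No. Predict set conflict for A': { 'b' }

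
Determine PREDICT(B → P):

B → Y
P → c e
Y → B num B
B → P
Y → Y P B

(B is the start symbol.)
PREDICT(B → P) = (FIRST(RHS) \ {ε}) ∪ (FOLLOW(B) if ε ∈ FIRST(RHS), i.e. RHS ⇒* ε)
FIRST(P) = { 'c' }
FIRST(P) = { 'c' }
ε ∉ FIRST(P), so FOLLOW(B) is not added.
PREDICT(B → P) = { 'c' }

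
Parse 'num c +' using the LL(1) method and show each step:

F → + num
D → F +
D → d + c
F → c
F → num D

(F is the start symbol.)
Stack is shown with the top on the left.

Stack    Input      Action
--------------------------
F $      num c + $  output F → num D
num D $  num c + $  match 'num'
D $      c + $      output D → F +
F + $    c + $      output F → c
c + $    c + $      match 'c'
+ $      + $        match '+'
$        $          accept

The string is accepted.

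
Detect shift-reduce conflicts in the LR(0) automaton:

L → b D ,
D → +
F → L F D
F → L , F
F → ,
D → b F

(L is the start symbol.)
A shift-reduce conflict occurs when an LR(0) state has both:
  - a complete (reduce) item [A → α .] (dot at the end), and
  - a shift item [B → β . c γ] (dot before a terminal).

Augment with L' → L and build the canonical LR(0) collection (I0 = CLOSURE({[L' → . L]}), then GOTO on every symbol after a dot until no new states appear). It has 14 states:
  I0: { [L → . b D ,], [L' → . L] }  — shift
  I1: { [L' → L .] }  — accept
  I2: { [D → . +], [D → . b F], [L → b . D ,] }  — shift
  I3: { [D → + .] }  — reduce
  I4: { [L → b D . ,] }  — shift
  I5: { [D → b . F], [F → . ,], [F → . L , F], [F → . L F D], [L → . b D ,] }  — shift
  I6: { [F → , .] }  — reduce
  I7: { [D → b F .] }  — reduce
  I8: { [F → . ,], [F → . L , F], [F → . L F D], [F → L . , F], [F → L . F D], [L → . b D ,] }  — shift
  I9: { [F → , .], [F → . ,], [F → . L , F], [F → . L F D], [F → L , . F], [L → . b D ,] }  — shift, reduce
  I10: { [D → . +], [D → . b F], [F → L F . D] }  — shift
  I11: { [F → L F D .] }  — reduce
  I12: { [F → L , F .] }  — reduce
  I13: { [L → b D , .] }  — reduce

I9 contains reduce item [F → , .] and shift items [F → . ,], [L → . b D ,] — shift-reduce conflict.

Answer: Yes — I9: [F → , .] vs [F → . ,]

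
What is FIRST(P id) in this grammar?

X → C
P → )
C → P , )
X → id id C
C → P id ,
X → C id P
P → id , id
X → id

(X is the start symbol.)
{ ')', 'id' }

FIRST sets of the non-terminals involved (from the grammar, by fixed-point iteration):
  FIRST(P) = { ')', 'id' }

To compute FIRST(P id), process the symbols left to right:
Symbol P is a non-terminal. Add FIRST(P) \ {ε} = { ')', 'id' }
P is not nullable (ε ∉ FIRST(P)), so stop here.
FIRST(P id) = { ')', 'id' }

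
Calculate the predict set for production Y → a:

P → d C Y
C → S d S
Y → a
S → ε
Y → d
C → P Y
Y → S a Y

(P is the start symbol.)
{ 'a' }

PREDICT(Y → a) = (FIRST(RHS) \ {ε}) ∪ (FOLLOW(Y) if ε ∈ FIRST(RHS), i.e. RHS ⇒* ε)
FIRST(a) = { 'a' }
ε ∉ FIRST(a), so FOLLOW(Y) is not added.
PREDICT(Y → a) = { 'a' }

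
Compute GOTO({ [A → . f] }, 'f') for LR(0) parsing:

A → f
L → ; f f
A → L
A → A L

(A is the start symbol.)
{ [A → f .] }

GOTO(I, 'f') = CLOSURE({ [A → αX.β] : [A → α.Xβ] ∈ I, X = 'f' })

Items with dot before 'f', with the dot advanced:
  [A → . f] → [A → f .]
Closure adds nothing (no advanced item has the dot before a non-terminal).

GOTO = { [A → f .] }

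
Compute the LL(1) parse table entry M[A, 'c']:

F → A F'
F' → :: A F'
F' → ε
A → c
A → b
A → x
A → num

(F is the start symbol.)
To find M[A, 'c'], we find productions for A where 'c' is in the predict set (PREDICT(N → α) = (FIRST(α) \ {ε}) ∪ (FOLLOW(N) if α ⇒* ε)).

A → c: PREDICT = { 'c' }
  'c' is in predict set, so this production goes in M[A, 'c']
A → b: PREDICT = { 'b' }
A → x: PREDICT = { 'x' }
A → num: PREDICT = { 'num' }

M[A, 'c'] = A → c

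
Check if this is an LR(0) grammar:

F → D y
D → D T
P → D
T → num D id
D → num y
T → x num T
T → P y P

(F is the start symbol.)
A grammar is LR(0) if no state in the canonical LR(0) collection has:
  - both a shift item (dot before a terminal) and a complete item (shift-reduce conflict), or
  - two or more complete items (reduce-reduce conflict; the accept item [F' → F .] counts as a complete item here).

Augment with F' → F and build the canonical LR(0) collection (I0 = CLOSURE({[F' → . F]}), then GOTO on every symbol after a dot until no new states appear). It has 17 states:
  I0: { [D → . D T], [D → . num y], [F → . D y], [F' → . F] }  — shift
  I1: { [D → . D T], [D → . num y], [D → D . T], [F → D . y], [P → . D], [T → . P y P], [T → . num D id], [T → . x num T] }  — shift
  I2: { [F' → F .] }  — accept
  I3: { [D → num . y] }  — shift
  I4: { [D → num y .] }  — reduce
  I5: { [D → . D T], [D → . num y], [D → D . T], [P → . D], [P → D .], [T → . P y P], [T → . num D id], [T → . x num T] }  — shift, reduce
  I6: { [T → P . y P] }  — shift
  I7: { [D → D T .] }  — reduce
  I8: { [D → . D T], [D → . num y], [D → num . y], [T → num . D id] }  — shift
  I9: { [T → x . num T] }  — shift
  I10: { [F → D y .] }  — reduce
  I11: { [D → . D T], [D → . num y], [P → . D], [T → . P y P], [T → . num D id], [T → . x num T], [T → x num . T] }  — shift
  I12: { [T → x num T .] }  — reduce
  I13: { [D → . D T], [D → . num y], [D → D . T], [P → . D], [T → . P y P], [T → . num D id], [T → . x num T], [T → num D . id] }  — shift
  I14: { [T → num D id .] }  — reduce
  I15: { [D → . D T], [D → . num y], [P → . D], [T → P y . P] }  — shift
  I16: { [T → P y P .] }  — reduce

Conflict in state I5:
  Shift-reduce conflict between [P → D .] and [D → . num y]
So the grammar is NOT LR(0).

Answer: No. Shift-reduce conflict between [P → D .] and [D → . num y]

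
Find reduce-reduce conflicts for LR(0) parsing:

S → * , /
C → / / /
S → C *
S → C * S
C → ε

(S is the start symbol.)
Augment with S' → S and build the canonical LR(0) collection (I0 = CLOSURE({[S' → . S]}), then GOTO on every symbol after a dot until no new states appear). It has 11 states:
  I0: { [C → . / / /], [C → .], [S → . * , /], [S → . C * S], [S → . C *], [S' → . S] }  — shift, reduce
  I1: { [S → * . , /] }  — shift
  I2: { [C → / . / /] }  — shift
  I3: { [S → C . * S], [S → C . *] }  — shift
  I4: { [S' → S .] }  — accept
  I5: { [C → . / / /], [C → .], [S → . * , /], [S → . C * S], [S → . C *], [S → C * . S], [S → C * .] }  — shift, 2 reduces
  I6: { [S → C * S .] }  — reduce
  I7: { [C → / / . /] }  — shift
  I8: { [C → / / / .] }  — reduce
  I9: { [S → * , . /] }  — shift
  I10: { [S → * , / .] }  — reduce

I5 contains complete items [C → .], [S → C * .] — reduce-reduce conflict.

Answer: Yes — I5: [C → .] vs [S → C * .]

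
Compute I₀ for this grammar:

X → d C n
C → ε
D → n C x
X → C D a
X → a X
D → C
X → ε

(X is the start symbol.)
First, augment the grammar with X' → X
I₀ = CLOSURE({ [X' → . X] }):
  [X' → . X] has the dot before X: add [X → . d C n], [X → . C D a], [X → . a X], [X → .]
  [X → . C D a] has the dot before C: add [C → .]
No further items can be added.

I₀ = { [C → .], [X → . C D a], [X → . a X], [X → . d C n], [X → .], [X' → . X] }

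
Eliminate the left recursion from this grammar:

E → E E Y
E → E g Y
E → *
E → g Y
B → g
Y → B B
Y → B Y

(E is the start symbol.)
E → * E'
E → g Y E'
E' → E Y E'
E' → g Y E'
E' → ε
B → g
Y → B B
Y → B Y

E is directly left-recursive. The standard transformation for
  A → A α₁ | ... | A α_m | β₁ | ... | β_n
is
  A  → β₁ A' | ... | β_n A'
  A' → α₁ A' | ... | α_m A' | ε

E → * becomes E → * E'
E → g Y becomes E → g Y E'
E → E E Y becomes E' → E Y E'
E → E g Y becomes E' → g Y E'
Add E' → ε

Productions for other non-terminals are unchanged:
  B → g
  Y → B B
  Y → B Y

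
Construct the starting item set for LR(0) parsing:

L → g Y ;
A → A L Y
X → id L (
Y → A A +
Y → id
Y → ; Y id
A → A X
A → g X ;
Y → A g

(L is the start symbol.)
{ [L → . g Y ;], [L' → . L] }

First, augment the grammar with L' → L
I₀ = CLOSURE({ [L' → . L] }):
  [L' → . L] has the dot before L: add [L → . g Y ;]
No further items can be added.

I₀ = { [L → . g Y ;], [L' → . L] }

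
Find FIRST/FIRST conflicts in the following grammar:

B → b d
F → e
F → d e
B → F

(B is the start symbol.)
A FIRST/FIRST conflict occurs when two productions N → α and N → β for the same non-terminal have FIRST(α) ∩ FIRST(β) ≠ ∅ (with ε ∈ FIRST of a nullable right-hand side, so two nullable alternatives also conflict).

FIRST sets of the non-terminals at (or reachable through a nullable prefix from) the front of some alternative:
  FIRST(F) = { 'd', 'e' }

Productions for B:
  B → b d: FIRST = { 'b' }
  B → F: FIRST = { 'd', 'e' }
Productions for F:
  F → e: FIRST = { 'e' }
  F → d e: FIRST = { 'd' }

All alternatives of each non-terminal have pairwise disjoint FIRST sets.

Answer: No FIRST/FIRST conflicts.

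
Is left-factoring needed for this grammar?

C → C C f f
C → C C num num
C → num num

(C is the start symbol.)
Yes, C has productions with common prefix 'C C'

Left-factoring is needed when two productions for the same non-terminal
share a common prefix on the right-hand side.

Productions for C:
  C → C C f f
  C → C C num num
  C → num num

Found common prefix 'C C' in productions for C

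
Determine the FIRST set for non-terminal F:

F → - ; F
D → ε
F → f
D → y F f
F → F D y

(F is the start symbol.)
From F → - ; F:
  - '-' is a terminal: add '-' and stop
From F → f:
  - f is a terminal: add 'f' and stop
From F → F D y:
  - F is the symbol being defined: contributes nothing new
    F is not nullable, so stop

Collecting: FIRST(F) = { '-', 'f' }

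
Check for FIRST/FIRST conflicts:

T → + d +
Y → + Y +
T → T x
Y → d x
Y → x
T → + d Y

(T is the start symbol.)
A FIRST/FIRST conflict occurs when two productions N → α and N → β for the same non-terminal have FIRST(α) ∩ FIRST(β) ≠ ∅ (with ε ∈ FIRST of a nullable right-hand side, so two nullable alternatives also conflict).

FIRST sets of the non-terminals at (or reachable through a nullable prefix from) the front of some alternative:
  FIRST(T) = { '+' }

Productions for T:
  T → + d +: FIRST = { '+' }
  T → T x: FIRST = { '+' }
  T → + d Y: FIRST = { '+' }
Productions for Y:
  Y → + Y +: FIRST = { '+' }
  Y → d x: FIRST = { 'd' }
  Y → x: FIRST = { 'x' }

Conflict for T: T → + d + and T → T x
  Overlap: { '+' }
Conflict for T: T → + d + and T → + d Y
  Overlap: { '+' }
Conflict for T: T → T x and T → + d Y
  Overlap: { '+' }

Answer: Yes. T → '+' d '+' / T → T x on { '+' }; T → '+' d '+' / T → '+' d Y on { '+' }; T → T x / T → '+' d Y on { '+' }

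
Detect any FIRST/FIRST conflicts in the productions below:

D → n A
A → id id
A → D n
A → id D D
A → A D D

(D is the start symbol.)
A FIRST/FIRST conflict occurs when two productions N → α and N → β for the same non-terminal have FIRST(α) ∩ FIRST(β) ≠ ∅ (with ε ∈ FIRST of a nullable right-hand side, so two nullable alternatives also conflict).

FIRST sets of the non-terminals at (or reachable through a nullable prefix from) the front of some alternative:
  FIRST(D) = { 'n' }
  FIRST(A) = { 'id', 'n' }

Productions for A:
  A → id id: FIRST = { 'id' }
  A → D n: FIRST = { 'n' }
  A → id D D: FIRST = { 'id' }
  A → A D D: FIRST = { 'id', 'n' }
D has only one production, so no FIRST/FIRST conflict is possible there.

Conflict for A: A → id id and A → id D D
  Overlap: { 'id' }
Conflict for A: A → id id and A → A D D
  Overlap: { 'id' }
Conflict for A: A → D n and A → A D D
  Overlap: { 'n' }
Conflict for A: A → id D D and A → A D D
  Overlap: { 'id' }

Answer: Yes. A → id id / A → id D D on { 'id' }; A → id id / A → A D D on { 'id' }; A → D n / A → A D D on { 'n' }; A → id D D / A → A D D on { 'id' }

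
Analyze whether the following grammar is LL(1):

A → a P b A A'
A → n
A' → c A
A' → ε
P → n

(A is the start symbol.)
Relevant sets:
  FOLLOW(A') = { $, 'c' }

For A:
  PREDICT(A → a P b A A') = { 'a' }
  PREDICT(A → n) = { 'n' }
For A':
  PREDICT(A' → c A) = { 'c' }
  PREDICT(A' → ε) = { $, 'c' }
P has a single production, so nothing to check there.

Conflict found: Predict set conflict for A': { 'c' }
The grammar is NOT LL(1).

Answer: No. Predict set conflict for A': { 'c' }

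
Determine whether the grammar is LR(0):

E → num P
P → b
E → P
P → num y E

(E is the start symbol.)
A grammar is LR(0) if no state in the canonical LR(0) collection has:
  - both a shift item (dot before a terminal) and a complete item (shift-reduce conflict), or
  - two or more complete items (reduce-reduce conflict; the accept item [E' → E .] counts as a complete item here).

Augment with E' → E and build the canonical LR(0) collection (I0 = CLOSURE({[E' → . E]}), then GOTO on every symbol after a dot until no new states appear). It has 9 states:
  I0: { [E → . P], [E → . num P], [E' → . E], [P → . b], [P → . num y E] }  — shift
  I1: { [E' → E .] }  — accept
  I2: { [E → P .] }  — reduce
  I3: { [P → b .] }  — reduce
  I4: { [E → num . P], [P → . b], [P → . num y E], [P → num . y E] }  — shift
  I5: { [E → num P .] }  — reduce
  I6: { [P → num . y E] }  — shift
  I7: { [E → . P], [E → . num P], [P → . b], [P → . num y E], [P → num y . E] }  — shift
  I8: { [P → num y E .] }  — reduce

Every state is either a pure shift/goto state or contains exactly one complete item and nothing to shift — no conflicts. The grammar is LR(0).

Answer: Yes, the grammar is LR(0)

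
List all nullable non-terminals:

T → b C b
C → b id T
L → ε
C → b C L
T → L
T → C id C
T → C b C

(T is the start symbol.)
ε-productions: L → ε
So L is immediately nullable.
T → L: every symbol on the right is nullable, so T is nullable too.
No further non-terminal can be added: every production for the remaining non-terminals contains a terminal or a non-nullable non-terminal.
Nullable = { 'L', 'T' }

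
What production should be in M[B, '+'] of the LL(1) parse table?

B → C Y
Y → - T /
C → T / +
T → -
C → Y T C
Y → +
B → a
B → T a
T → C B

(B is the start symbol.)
B → C Y, B → T a

To find M[B, '+'], we find productions for B where '+' is in the predict set (PREDICT(N → α) = (FIRST(α) \ {ε}) ∪ (FOLLOW(N) if α ⇒* ε)).

Relevant sets:
  FIRST(C) = { '+', '-' }
  FIRST(T) = { '+', '-' }

B → C Y: PREDICT = { '+', '-' }
  '+' is in predict set, so this production goes in M[B, '+']
B → a: PREDICT = { 'a' }
B → T a: PREDICT = { '+', '-' }
  '+' is in predict set, so this production goes in M[B, '+']

M[B, '+'] = B → C Y, B → T a  (a multiply-defined cell — the grammar is not LL(1))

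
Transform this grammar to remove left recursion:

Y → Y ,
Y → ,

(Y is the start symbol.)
Y → , Y'
Y' → , Y'
Y' → ε

Y is directly left-recursive. The standard transformation for
  A → A α₁ | ... | A α_m | β₁ | ... | β_n
is
  A  → β₁ A' | ... | β_n A'
  A' → α₁ A' | ... | α_m A' | ε

Y → , becomes Y → , Y'
Y → Y , becomes Y' → , Y'
Add Y' → ε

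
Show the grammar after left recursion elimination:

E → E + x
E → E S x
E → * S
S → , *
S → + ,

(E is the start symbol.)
E is directly left-recursive. The standard transformation for
  A → A α₁ | ... | A α_m | β₁ | ... | β_n
is
  A  → β₁ A' | ... | β_n A'
  A' → α₁ A' | ... | α_m A' | ε

E → * S becomes E → * S E'
E → E + x becomes E' → + x E'
E → E S x becomes E' → S x E'
Add E' → ε

Productions for other non-terminals are unchanged:
  S → , *
  S → + ,

Resulting grammar:
E → * S E'
E' → + x E'
E' → S x E'
E' → ε
S → , *
S → + ,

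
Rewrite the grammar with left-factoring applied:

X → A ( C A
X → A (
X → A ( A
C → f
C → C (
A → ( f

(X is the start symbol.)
Left-factoring transforms A → αβ₁ | αβ₂ into A → αA' and A' → β₁ | β₂
(α is the longest common prefix among the alternatives). Repeat until
no nonterminal has two alternatives with a common prefix.

Round 1: X has alternatives sharing prefix 'A ('. Introduce X': X → A ( X'
  Add: X' → C A
  Add: X' → ε
  Add: X' → A

No remaining common prefixes — done.

Resulting grammar:
X → A ( X'
X' → C A
X' → ε
X' → A
C → f
C → C (
A → ( f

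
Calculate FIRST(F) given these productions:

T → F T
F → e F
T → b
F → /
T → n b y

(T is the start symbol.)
{ '/', 'e' }

To compute FIRST(F), examine every production with F on the left-hand side, reading each right-hand side left to right until a non-nullable symbol is reached.

From F → e F:
  - e is a terminal: add 'e' and stop
From F → /:
  - '/' is a terminal: add '/' and stop

Collecting: FIRST(F) = { '/', 'e' }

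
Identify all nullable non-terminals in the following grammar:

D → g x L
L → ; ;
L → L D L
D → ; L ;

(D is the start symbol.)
None

There are no ε-productions, so no non-terminal can derive ε.
No non-terminals are nullable.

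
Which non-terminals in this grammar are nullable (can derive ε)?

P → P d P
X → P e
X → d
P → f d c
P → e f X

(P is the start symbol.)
A non-terminal is nullable if it can derive ε (the empty string): either it has an ε-production, or it has a production whose right-hand side consists entirely of nullable non-terminals.

There are no ε-productions, so no non-terminal can derive ε.
No non-terminals are nullable.

Answer: None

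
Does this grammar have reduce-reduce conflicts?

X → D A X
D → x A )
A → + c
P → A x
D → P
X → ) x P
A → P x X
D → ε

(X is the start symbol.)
Augment with X' → X and build the canonical LR(0) collection (I0 = CLOSURE({[X' → . X]}), then GOTO on every symbol after a dot until no new states appear). It has 20 states:
  I0: { [A → . + c], [A → . P x X], [D → . P], [D → . x A )], [D → .], [P → . A x], [X → . ) x P], [X → . D A X], [X' → . X] }  — shift, reduce
  I1: { [X → ) . x P] }  — shift
  I2: { [A → + . c] }  — shift
  I3: { [P → A . x] }  — shift
  I4: { [A → . + c], [A → . P x X], [P → . A x], [X → D . A X] }  — shift
  I5: { [A → P . x X], [D → P .] }  — shift, reduce
  I6: { [X' → X .] }  — accept
  I7: { [A → . + c], [A → . P x X], [D → x . A )], [P → . A x] }  — shift
  I8: { [D → x A . )], [P → A . x] }  — shift
  I9: { [A → P . x X] }  — shift
  I10: { [A → . + c], [A → . P x X], [A → P x . X], [D → . P], [D → . x A )], [D → .], [P → . A x], [X → . ) x P], [X → . D A X] }  — shift, reduce
  I11: { [A → P x X .] }  — reduce
  I12: { [D → x A ) .] }  — reduce
  I13: { [P → A x .] }  — reduce
  I14: { [A → . + c], [A → . P x X], [D → . P], [D → . x A )], [D → .], [P → . A x], [P → A . x], [X → . ) x P], [X → . D A X], [X → D A . X] }  — shift, reduce
  I15: { [X → D A X .] }  — reduce
  I16: { [A → . + c], [A → . P x X], [D → x . A )], [P → . A x], [P → A x .] }  — shift, reduce
  I17: { [A → + c .] }  — reduce
  I18: { [A → . + c], [A → . P x X], [P → . A x], [X → ) x . P] }  — shift
  I19: { [A → P . x X], [X → ) x P .] }  — shift, reduce

No state contains more than one complete item.

Answer: No reduce-reduce conflicts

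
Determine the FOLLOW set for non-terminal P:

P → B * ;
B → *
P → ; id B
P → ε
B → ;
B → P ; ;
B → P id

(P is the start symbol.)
{ $, ';', 'id' }

To compute FOLLOW(P), find every occurrence of P on a right-hand side N → α P β: add FIRST(β) \ {ε}, and if β is empty or nullable also add FOLLOW(N). Iterate to a fixed point.

P is the start symbol, so $ ∈ FOLLOW(P).
In B → P ; ;: P is followed by ';' ';', add FIRST(';' ';') \ {ε} = { ';' }
In B → P id: P is followed by id, add FIRST(id) \ {ε} = { 'id' }

Taking the union: FOLLOW(P) = { $, ';', 'id' }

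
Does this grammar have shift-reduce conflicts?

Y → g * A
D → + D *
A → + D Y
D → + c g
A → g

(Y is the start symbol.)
No shift-reduce conflicts

Augment with Y' → Y and build the canonical LR(0) collection (I0 = CLOSURE({[Y' → . Y]}), then GOTO on every symbol after a dot until no new states appear). It has 14 states:
  I0: { [Y → . g * A], [Y' → . Y] }  — shift
  I1: { [Y' → Y .] }  — accept
  I2: { [Y → g . * A] }  — shift
  I3: { [A → . + D Y], [A → . g], [Y → g * . A] }  — shift
  I4: { [A → + . D Y], [D → . + D *], [D → . + c g] }  — shift
  I5: { [Y → g * A .] }  — reduce
  I6: { [A → g .] }  — reduce
  I7: { [D → + . D *], [D → + . c g], [D → . + D *], [D → . + c g] }  — shift
  I8: { [A → + D . Y], [Y → . g * A] }  — shift
  I9: { [A → + D Y .] }  — reduce
  I10: { [D → + D . *] }  — shift
  I11: { [D → + c . g] }  — shift
  I12: { [D → + c g .] }  — reduce
  I13: { [D → + D * .] }  — reduce

No state contains both a complete item and a shift item.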